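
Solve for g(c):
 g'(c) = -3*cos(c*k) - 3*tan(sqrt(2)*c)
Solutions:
 g(c) = C1 - 3*Piecewise((sin(c*k)/k, Ne(k, 0)), (c, True)) + 3*sqrt(2)*log(cos(sqrt(2)*c))/2


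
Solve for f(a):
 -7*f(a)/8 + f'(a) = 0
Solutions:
 f(a) = C1*exp(7*a/8)


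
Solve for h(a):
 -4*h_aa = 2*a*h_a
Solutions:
 h(a) = C1 + C2*erf(a/2)


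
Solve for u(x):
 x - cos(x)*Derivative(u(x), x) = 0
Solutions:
 u(x) = C1 + Integral(x/cos(x), x)


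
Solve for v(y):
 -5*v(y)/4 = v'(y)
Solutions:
 v(y) = C1*exp(-5*y/4)


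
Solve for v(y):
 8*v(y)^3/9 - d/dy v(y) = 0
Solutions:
 v(y) = -3*sqrt(2)*sqrt(-1/(C1 + 8*y))/2
 v(y) = 3*sqrt(2)*sqrt(-1/(C1 + 8*y))/2


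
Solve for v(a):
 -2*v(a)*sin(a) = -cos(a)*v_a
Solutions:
 v(a) = C1/cos(a)^2


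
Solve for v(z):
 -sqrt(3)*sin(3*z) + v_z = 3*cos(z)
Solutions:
 v(z) = C1 + 3*sin(z) - sqrt(3)*cos(3*z)/3


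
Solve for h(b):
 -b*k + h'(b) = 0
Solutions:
 h(b) = C1 + b^2*k/2


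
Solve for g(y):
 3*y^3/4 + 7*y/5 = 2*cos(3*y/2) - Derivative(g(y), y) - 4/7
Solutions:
 g(y) = C1 - 3*y^4/16 - 7*y^2/10 - 4*y/7 + 4*sin(3*y/2)/3


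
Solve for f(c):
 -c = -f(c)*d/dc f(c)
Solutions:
 f(c) = -sqrt(C1 + c^2)
 f(c) = sqrt(C1 + c^2)


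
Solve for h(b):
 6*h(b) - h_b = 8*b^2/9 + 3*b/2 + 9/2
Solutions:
 h(b) = C1*exp(6*b) + 4*b^2/27 + 97*b/324 + 1555/1944


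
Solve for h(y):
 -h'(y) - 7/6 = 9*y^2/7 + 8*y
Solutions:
 h(y) = C1 - 3*y^3/7 - 4*y^2 - 7*y/6


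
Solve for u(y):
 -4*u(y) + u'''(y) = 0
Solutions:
 u(y) = C3*exp(2^(2/3)*y) + (C1*sin(2^(2/3)*sqrt(3)*y/2) + C2*cos(2^(2/3)*sqrt(3)*y/2))*exp(-2^(2/3)*y/2)


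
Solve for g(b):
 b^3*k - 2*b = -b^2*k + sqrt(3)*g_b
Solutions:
 g(b) = C1 + sqrt(3)*b^4*k/12 + sqrt(3)*b^3*k/9 - sqrt(3)*b^2/3


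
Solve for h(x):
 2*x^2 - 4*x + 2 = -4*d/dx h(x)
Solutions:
 h(x) = C1 - x^3/6 + x^2/2 - x/2


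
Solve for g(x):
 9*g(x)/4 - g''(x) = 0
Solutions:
 g(x) = C1*exp(-3*x/2) + C2*exp(3*x/2)


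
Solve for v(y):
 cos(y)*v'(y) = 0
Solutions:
 v(y) = C1


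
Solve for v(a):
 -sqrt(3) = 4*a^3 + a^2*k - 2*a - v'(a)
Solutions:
 v(a) = C1 + a^4 + a^3*k/3 - a^2 + sqrt(3)*a


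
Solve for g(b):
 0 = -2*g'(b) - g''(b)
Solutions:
 g(b) = C1 + C2*exp(-2*b)


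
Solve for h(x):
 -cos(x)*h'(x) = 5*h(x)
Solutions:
 h(x) = C1*sqrt(sin(x) - 1)*(sin(x)^2 - 2*sin(x) + 1)/(sqrt(sin(x) + 1)*(sin(x)^2 + 2*sin(x) + 1))


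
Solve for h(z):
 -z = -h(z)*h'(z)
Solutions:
 h(z) = -sqrt(C1 + z^2)
 h(z) = sqrt(C1 + z^2)


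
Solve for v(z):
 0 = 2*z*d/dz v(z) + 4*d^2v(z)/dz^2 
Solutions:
 v(z) = C1 + C2*erf(z/2)


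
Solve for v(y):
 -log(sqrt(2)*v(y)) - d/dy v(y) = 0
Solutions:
 2*Integral(1/(2*log(_y) + log(2)), (_y, v(y))) = C1 - y


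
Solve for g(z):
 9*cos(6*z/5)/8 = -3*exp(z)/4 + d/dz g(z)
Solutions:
 g(z) = C1 + 3*exp(z)/4 + 15*sin(6*z/5)/16


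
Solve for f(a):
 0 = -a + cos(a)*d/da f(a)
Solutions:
 f(a) = C1 + Integral(a/cos(a), a)


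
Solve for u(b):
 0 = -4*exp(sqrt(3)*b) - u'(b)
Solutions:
 u(b) = C1 - 4*sqrt(3)*exp(sqrt(3)*b)/3


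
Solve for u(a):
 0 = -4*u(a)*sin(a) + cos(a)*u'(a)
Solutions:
 u(a) = C1/cos(a)^4


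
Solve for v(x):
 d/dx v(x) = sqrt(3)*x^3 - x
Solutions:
 v(x) = C1 + sqrt(3)*x^4/4 - x^2/2


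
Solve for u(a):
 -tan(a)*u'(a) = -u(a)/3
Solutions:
 u(a) = C1*sin(a)^(1/3)


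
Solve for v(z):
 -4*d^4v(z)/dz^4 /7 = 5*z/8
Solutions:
 v(z) = C1 + C2*z + C3*z^2 + C4*z^3 - 7*z^5/768


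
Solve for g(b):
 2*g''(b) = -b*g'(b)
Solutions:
 g(b) = C1 + C2*erf(b/2)


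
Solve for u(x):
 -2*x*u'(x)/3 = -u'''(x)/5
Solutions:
 u(x) = C1 + Integral(C2*airyai(10^(1/3)*3^(2/3)*x/3) + C3*airybi(10^(1/3)*3^(2/3)*x/3), x)


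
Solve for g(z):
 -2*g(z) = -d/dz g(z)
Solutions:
 g(z) = C1*exp(2*z)


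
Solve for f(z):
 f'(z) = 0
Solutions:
 f(z) = C1


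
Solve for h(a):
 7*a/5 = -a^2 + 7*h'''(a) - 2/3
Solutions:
 h(a) = C1 + C2*a + C3*a^2 + a^5/420 + a^4/120 + a^3/63


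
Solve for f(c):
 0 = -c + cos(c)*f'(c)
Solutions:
 f(c) = C1 + Integral(c/cos(c), c)


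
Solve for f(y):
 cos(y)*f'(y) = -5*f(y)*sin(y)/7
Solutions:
 f(y) = C1*cos(y)^(5/7)


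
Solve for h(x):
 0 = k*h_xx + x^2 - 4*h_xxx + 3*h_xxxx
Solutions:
 h(x) = C1 + C2*x + C3*exp(x*(2 - sqrt(4 - 3*k))/3) + C4*exp(x*(sqrt(4 - 3*k) + 2)/3) - x^4/(12*k) - 4*x^3/(3*k^2) + x^2*(3 - 16/k)/k^2


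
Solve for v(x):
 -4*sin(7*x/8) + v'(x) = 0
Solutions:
 v(x) = C1 - 32*cos(7*x/8)/7


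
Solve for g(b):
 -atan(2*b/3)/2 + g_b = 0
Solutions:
 g(b) = C1 + b*atan(2*b/3)/2 - 3*log(4*b^2 + 9)/8


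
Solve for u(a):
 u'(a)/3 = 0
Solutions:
 u(a) = C1


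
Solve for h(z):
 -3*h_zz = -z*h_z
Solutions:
 h(z) = C1 + C2*erfi(sqrt(6)*z/6)


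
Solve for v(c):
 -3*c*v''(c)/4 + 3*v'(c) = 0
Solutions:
 v(c) = C1 + C2*c^5


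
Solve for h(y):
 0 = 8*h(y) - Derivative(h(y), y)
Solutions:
 h(y) = C1*exp(8*y)


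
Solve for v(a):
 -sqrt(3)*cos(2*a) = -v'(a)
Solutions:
 v(a) = C1 + sqrt(3)*sin(2*a)/2


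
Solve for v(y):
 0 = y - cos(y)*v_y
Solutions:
 v(y) = C1 + Integral(y/cos(y), y)


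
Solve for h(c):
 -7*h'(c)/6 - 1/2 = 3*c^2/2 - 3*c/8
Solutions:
 h(c) = C1 - 3*c^3/7 + 9*c^2/56 - 3*c/7


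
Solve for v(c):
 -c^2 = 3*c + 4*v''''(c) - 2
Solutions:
 v(c) = C1 + C2*c + C3*c^2 + C4*c^3 - c^6/1440 - c^5/160 + c^4/48


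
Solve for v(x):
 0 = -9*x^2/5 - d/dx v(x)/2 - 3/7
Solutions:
 v(x) = C1 - 6*x^3/5 - 6*x/7


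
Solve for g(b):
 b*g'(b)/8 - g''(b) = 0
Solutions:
 g(b) = C1 + C2*erfi(b/4)


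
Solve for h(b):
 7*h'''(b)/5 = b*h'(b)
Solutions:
 h(b) = C1 + Integral(C2*airyai(5^(1/3)*7^(2/3)*b/7) + C3*airybi(5^(1/3)*7^(2/3)*b/7), b)


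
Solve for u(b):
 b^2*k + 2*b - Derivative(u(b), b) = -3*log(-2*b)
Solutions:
 u(b) = C1 + b^3*k/3 + b^2 + 3*b*log(-b) + 3*b*(-1 + log(2))


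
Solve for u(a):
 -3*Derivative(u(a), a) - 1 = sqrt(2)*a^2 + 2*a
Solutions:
 u(a) = C1 - sqrt(2)*a^3/9 - a^2/3 - a/3


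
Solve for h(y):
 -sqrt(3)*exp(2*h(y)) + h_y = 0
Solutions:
 h(y) = log(-sqrt(-1/(C1 + sqrt(3)*y))) - log(2)/2
 h(y) = log(-1/(C1 + sqrt(3)*y))/2 - log(2)/2


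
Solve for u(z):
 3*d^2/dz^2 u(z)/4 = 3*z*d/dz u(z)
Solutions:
 u(z) = C1 + C2*erfi(sqrt(2)*z)


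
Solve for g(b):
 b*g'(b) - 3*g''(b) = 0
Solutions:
 g(b) = C1 + C2*erfi(sqrt(6)*b/6)


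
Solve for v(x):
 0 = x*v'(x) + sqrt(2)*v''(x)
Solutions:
 v(x) = C1 + C2*erf(2^(1/4)*x/2)


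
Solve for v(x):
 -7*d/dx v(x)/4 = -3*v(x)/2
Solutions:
 v(x) = C1*exp(6*x/7)


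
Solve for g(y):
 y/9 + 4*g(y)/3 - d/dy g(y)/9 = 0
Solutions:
 g(y) = C1*exp(12*y) - y/12 - 1/144


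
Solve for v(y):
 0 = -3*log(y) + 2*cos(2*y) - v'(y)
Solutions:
 v(y) = C1 - 3*y*log(y) + 3*y + sin(2*y)


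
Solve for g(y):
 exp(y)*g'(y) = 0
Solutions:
 g(y) = C1


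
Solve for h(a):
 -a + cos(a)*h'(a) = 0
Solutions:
 h(a) = C1 + Integral(a/cos(a), a)


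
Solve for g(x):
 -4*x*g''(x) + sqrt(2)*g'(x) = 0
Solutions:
 g(x) = C1 + C2*x^(sqrt(2)/4 + 1)


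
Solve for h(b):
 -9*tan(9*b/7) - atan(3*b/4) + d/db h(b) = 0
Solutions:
 h(b) = C1 + b*atan(3*b/4) - 2*log(9*b^2 + 16)/3 - 7*log(cos(9*b/7))


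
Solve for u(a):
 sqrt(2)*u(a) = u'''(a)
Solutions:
 u(a) = C3*exp(2^(1/6)*a) + (C1*sin(2^(1/6)*sqrt(3)*a/2) + C2*cos(2^(1/6)*sqrt(3)*a/2))*exp(-2^(1/6)*a/2)


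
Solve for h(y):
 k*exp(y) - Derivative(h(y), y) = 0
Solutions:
 h(y) = C1 + k*exp(y)


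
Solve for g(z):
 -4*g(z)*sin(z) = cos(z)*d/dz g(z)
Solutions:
 g(z) = C1*cos(z)^4


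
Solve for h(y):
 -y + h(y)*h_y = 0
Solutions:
 h(y) = -sqrt(C1 + y^2)
 h(y) = sqrt(C1 + y^2)


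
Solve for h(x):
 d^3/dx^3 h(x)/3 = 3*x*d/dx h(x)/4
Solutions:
 h(x) = C1 + Integral(C2*airyai(2^(1/3)*3^(2/3)*x/2) + C3*airybi(2^(1/3)*3^(2/3)*x/2), x)


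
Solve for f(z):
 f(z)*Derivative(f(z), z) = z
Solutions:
 f(z) = -sqrt(C1 + z^2)
 f(z) = sqrt(C1 + z^2)


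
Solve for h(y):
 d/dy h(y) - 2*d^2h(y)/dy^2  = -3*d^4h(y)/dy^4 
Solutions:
 h(y) = C1 + C4*exp(-y) + (C2*sin(sqrt(3)*y/6) + C3*cos(sqrt(3)*y/6))*exp(y/2)


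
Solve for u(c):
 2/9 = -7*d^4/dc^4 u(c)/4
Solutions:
 u(c) = C1 + C2*c + C3*c^2 + C4*c^3 - c^4/189


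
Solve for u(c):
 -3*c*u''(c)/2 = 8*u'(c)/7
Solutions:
 u(c) = C1 + C2*c^(5/21)


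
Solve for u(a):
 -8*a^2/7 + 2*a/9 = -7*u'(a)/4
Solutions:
 u(a) = C1 + 32*a^3/147 - 4*a^2/63


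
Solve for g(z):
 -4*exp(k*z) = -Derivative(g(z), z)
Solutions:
 g(z) = C1 + 4*exp(k*z)/k


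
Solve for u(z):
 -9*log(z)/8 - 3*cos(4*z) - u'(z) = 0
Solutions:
 u(z) = C1 - 9*z*log(z)/8 + 9*z/8 - 3*sin(4*z)/4


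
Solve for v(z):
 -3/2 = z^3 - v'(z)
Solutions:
 v(z) = C1 + z^4/4 + 3*z/2


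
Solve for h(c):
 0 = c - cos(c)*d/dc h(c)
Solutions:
 h(c) = C1 + Integral(c/cos(c), c)


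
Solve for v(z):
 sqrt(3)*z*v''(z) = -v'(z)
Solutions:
 v(z) = C1 + C2*z^(1 - sqrt(3)/3)


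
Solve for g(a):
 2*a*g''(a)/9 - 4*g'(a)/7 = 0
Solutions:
 g(a) = C1 + C2*a^(25/7)


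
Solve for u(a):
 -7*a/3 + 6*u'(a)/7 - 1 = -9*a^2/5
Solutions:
 u(a) = C1 - 7*a^3/10 + 49*a^2/36 + 7*a/6


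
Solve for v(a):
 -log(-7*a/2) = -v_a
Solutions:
 v(a) = C1 + a*log(-a) + a*(-1 - log(2) + log(7))


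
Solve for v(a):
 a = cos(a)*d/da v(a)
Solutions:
 v(a) = C1 + Integral(a/cos(a), a)


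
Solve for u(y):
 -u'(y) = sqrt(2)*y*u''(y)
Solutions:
 u(y) = C1 + C2*y^(1 - sqrt(2)/2)


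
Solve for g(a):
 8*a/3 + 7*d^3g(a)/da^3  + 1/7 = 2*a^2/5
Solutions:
 g(a) = C1 + C2*a + C3*a^2 + a^5/1050 - a^4/63 - a^3/294


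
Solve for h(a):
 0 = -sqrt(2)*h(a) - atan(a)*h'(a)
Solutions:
 h(a) = C1*exp(-sqrt(2)*Integral(1/atan(a), a))


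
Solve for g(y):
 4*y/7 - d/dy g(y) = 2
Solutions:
 g(y) = C1 + 2*y^2/7 - 2*y


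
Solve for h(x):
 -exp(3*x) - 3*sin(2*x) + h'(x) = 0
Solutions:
 h(x) = C1 + exp(3*x)/3 - 3*cos(2*x)/2


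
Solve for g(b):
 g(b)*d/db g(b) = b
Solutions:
 g(b) = -sqrt(C1 + b^2)
 g(b) = sqrt(C1 + b^2)


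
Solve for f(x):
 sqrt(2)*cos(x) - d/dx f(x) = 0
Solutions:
 f(x) = C1 + sqrt(2)*sin(x)


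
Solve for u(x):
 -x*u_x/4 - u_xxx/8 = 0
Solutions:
 u(x) = C1 + Integral(C2*airyai(-2^(1/3)*x) + C3*airybi(-2^(1/3)*x), x)


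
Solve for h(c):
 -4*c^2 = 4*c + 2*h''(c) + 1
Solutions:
 h(c) = C1 + C2*c - c^4/6 - c^3/3 - c^2/4


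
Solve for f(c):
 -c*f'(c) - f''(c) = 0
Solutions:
 f(c) = C1 + C2*erf(sqrt(2)*c/2)


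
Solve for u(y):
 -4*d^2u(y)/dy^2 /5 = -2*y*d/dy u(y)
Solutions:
 u(y) = C1 + C2*erfi(sqrt(5)*y/2)


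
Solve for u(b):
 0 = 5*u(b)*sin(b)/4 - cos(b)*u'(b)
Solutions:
 u(b) = C1/cos(b)^(5/4)


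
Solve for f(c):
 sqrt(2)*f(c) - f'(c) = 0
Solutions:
 f(c) = C1*exp(sqrt(2)*c)


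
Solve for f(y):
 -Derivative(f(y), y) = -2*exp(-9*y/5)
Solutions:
 f(y) = C1 - 10*exp(-9*y/5)/9


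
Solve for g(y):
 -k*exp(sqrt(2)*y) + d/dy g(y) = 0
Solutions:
 g(y) = C1 + sqrt(2)*k*exp(sqrt(2)*y)/2


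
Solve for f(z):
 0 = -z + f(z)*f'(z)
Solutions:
 f(z) = -sqrt(C1 + z^2)
 f(z) = sqrt(C1 + z^2)


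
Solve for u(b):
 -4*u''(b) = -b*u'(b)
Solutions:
 u(b) = C1 + C2*erfi(sqrt(2)*b/4)


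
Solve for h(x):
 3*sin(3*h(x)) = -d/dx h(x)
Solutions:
 h(x) = -acos((-C1 - exp(18*x))/(C1 - exp(18*x)))/3 + 2*pi/3
 h(x) = acos((-C1 - exp(18*x))/(C1 - exp(18*x)))/3


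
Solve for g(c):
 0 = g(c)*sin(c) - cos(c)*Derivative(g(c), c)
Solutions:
 g(c) = C1/cos(c)


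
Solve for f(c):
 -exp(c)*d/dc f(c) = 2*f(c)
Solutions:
 f(c) = C1*exp(2*exp(-c))


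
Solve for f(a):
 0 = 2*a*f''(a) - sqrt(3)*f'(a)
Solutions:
 f(a) = C1 + C2*a^(sqrt(3)/2 + 1)


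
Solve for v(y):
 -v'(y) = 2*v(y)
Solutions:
 v(y) = C1*exp(-2*y)


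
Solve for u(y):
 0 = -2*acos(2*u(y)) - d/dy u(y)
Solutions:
 Integral(1/acos(2*_y), (_y, u(y))) = C1 - 2*y


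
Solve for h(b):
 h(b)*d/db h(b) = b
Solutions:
 h(b) = -sqrt(C1 + b^2)
 h(b) = sqrt(C1 + b^2)


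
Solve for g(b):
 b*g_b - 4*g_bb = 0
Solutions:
 g(b) = C1 + C2*erfi(sqrt(2)*b/4)


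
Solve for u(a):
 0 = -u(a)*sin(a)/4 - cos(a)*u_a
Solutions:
 u(a) = C1*cos(a)^(1/4)


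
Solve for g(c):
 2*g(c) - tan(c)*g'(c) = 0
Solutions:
 g(c) = C1*sin(c)^2


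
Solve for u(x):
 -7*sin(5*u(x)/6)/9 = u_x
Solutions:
 7*x/9 + 3*log(cos(5*u(x)/6) - 1)/5 - 3*log(cos(5*u(x)/6) + 1)/5 = C1


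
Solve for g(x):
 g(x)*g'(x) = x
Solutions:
 g(x) = -sqrt(C1 + x^2)
 g(x) = sqrt(C1 + x^2)


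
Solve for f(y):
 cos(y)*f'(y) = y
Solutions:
 f(y) = C1 + Integral(y/cos(y), y)


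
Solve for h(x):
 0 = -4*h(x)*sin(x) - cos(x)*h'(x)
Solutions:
 h(x) = C1*cos(x)^4


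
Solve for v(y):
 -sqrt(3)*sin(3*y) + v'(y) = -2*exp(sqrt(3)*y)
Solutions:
 v(y) = C1 - 2*sqrt(3)*exp(sqrt(3)*y)/3 - sqrt(3)*cos(3*y)/3


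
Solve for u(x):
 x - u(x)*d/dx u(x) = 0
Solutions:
 u(x) = -sqrt(C1 + x^2)
 u(x) = sqrt(C1 + x^2)


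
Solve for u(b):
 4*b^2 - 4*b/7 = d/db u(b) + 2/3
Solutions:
 u(b) = C1 + 4*b^3/3 - 2*b^2/7 - 2*b/3


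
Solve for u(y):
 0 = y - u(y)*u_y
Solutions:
 u(y) = -sqrt(C1 + y^2)
 u(y) = sqrt(C1 + y^2)


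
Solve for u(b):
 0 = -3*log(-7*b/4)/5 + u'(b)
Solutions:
 u(b) = C1 + 3*b*log(-b)/5 + 3*b*(-2*log(2) - 1 + log(7))/5


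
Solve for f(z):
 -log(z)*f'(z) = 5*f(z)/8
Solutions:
 f(z) = C1*exp(-5*li(z)/8)


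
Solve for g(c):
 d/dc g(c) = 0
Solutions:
 g(c) = C1


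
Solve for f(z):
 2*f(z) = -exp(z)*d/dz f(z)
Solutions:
 f(z) = C1*exp(2*exp(-z))


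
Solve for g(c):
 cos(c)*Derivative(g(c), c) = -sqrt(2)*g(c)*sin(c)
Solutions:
 g(c) = C1*cos(c)^(sqrt(2))


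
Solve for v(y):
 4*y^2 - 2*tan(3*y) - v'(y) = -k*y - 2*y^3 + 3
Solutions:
 v(y) = C1 + k*y^2/2 + y^4/2 + 4*y^3/3 - 3*y + 2*log(cos(3*y))/3


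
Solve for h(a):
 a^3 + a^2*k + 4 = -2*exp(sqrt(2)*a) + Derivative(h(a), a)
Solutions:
 h(a) = C1 + a^4/4 + a^3*k/3 + 4*a + sqrt(2)*exp(sqrt(2)*a)


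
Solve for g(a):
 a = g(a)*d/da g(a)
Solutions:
 g(a) = -sqrt(C1 + a^2)
 g(a) = sqrt(C1 + a^2)


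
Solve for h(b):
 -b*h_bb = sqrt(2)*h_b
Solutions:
 h(b) = C1 + C2*b^(1 - sqrt(2))


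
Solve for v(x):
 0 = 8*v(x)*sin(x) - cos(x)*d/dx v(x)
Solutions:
 v(x) = C1/cos(x)^8


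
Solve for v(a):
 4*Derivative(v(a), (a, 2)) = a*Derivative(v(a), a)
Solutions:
 v(a) = C1 + C2*erfi(sqrt(2)*a/4)


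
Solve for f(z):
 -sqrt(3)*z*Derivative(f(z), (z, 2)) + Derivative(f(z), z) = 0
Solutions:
 f(z) = C1 + C2*z^(sqrt(3)/3 + 1)


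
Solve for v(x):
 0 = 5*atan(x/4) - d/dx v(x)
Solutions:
 v(x) = C1 + 5*x*atan(x/4) - 10*log(x^2 + 16)


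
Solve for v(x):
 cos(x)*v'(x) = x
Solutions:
 v(x) = C1 + Integral(x/cos(x), x)


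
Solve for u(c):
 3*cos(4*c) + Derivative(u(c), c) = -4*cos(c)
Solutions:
 u(c) = C1 - 4*sin(c) - 3*sin(4*c)/4


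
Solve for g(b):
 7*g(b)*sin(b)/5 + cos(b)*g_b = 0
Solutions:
 g(b) = C1*cos(b)^(7/5)


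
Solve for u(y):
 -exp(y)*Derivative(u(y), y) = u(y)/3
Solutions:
 u(y) = C1*exp(exp(-y)/3)


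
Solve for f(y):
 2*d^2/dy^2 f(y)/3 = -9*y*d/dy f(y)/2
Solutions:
 f(y) = C1 + C2*erf(3*sqrt(6)*y/4)


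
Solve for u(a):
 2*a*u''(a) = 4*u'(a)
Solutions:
 u(a) = C1 + C2*a^3


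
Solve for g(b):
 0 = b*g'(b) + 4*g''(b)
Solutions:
 g(b) = C1 + C2*erf(sqrt(2)*b/4)


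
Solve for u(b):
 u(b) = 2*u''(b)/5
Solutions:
 u(b) = C1*exp(-sqrt(10)*b/2) + C2*exp(sqrt(10)*b/2)


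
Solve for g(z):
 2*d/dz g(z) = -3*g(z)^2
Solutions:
 g(z) = 2/(C1 + 3*z)


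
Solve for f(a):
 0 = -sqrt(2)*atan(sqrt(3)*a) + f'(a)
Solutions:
 f(a) = C1 + sqrt(2)*(a*atan(sqrt(3)*a) - sqrt(3)*log(3*a^2 + 1)/6)


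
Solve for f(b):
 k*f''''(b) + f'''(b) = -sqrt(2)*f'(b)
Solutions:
 f(b) = C1 + C2*exp(-b*((sqrt(((27*sqrt(2) + 2/k^2)^2 - 4/k^4)/k^2)/2 + 27*sqrt(2)/(2*k) + k^(-3))^(1/3) + 1/k + 1/(k^2*(sqrt(((27*sqrt(2) + 2/k^2)^2 - 4/k^4)/k^2)/2 + 27*sqrt(2)/(2*k) + k^(-3))^(1/3)))/3) + C3*exp(b*((sqrt(((27*sqrt(2) + 2/k^2)^2 - 4/k^4)/k^2)/2 + 27*sqrt(2)/(2*k) + k^(-3))^(1/3) - sqrt(3)*I*(sqrt(((27*sqrt(2) + 2/k^2)^2 - 4/k^4)/k^2)/2 + 27*sqrt(2)/(2*k) + k^(-3))^(1/3) - 2/k - 4/(k^2*(-1 + sqrt(3)*I)*(sqrt(((27*sqrt(2) + 2/k^2)^2 - 4/k^4)/k^2)/2 + 27*sqrt(2)/(2*k) + k^(-3))^(1/3)))/6) + C4*exp(b*((sqrt(((27*sqrt(2) + 2/k^2)^2 - 4/k^4)/k^2)/2 + 27*sqrt(2)/(2*k) + k^(-3))^(1/3) + sqrt(3)*I*(sqrt(((27*sqrt(2) + 2/k^2)^2 - 4/k^4)/k^2)/2 + 27*sqrt(2)/(2*k) + k^(-3))^(1/3) - 2/k + 4/(k^2*(1 + sqrt(3)*I)*(sqrt(((27*sqrt(2) + 2/k^2)^2 - 4/k^4)/k^2)/2 + 27*sqrt(2)/(2*k) + k^(-3))^(1/3)))/6)


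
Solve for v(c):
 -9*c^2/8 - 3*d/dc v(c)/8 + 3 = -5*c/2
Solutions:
 v(c) = C1 - c^3 + 10*c^2/3 + 8*c


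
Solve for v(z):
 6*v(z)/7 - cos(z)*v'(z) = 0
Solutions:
 v(z) = C1*(sin(z) + 1)^(3/7)/(sin(z) - 1)^(3/7)


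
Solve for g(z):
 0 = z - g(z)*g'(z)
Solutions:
 g(z) = -sqrt(C1 + z^2)
 g(z) = sqrt(C1 + z^2)


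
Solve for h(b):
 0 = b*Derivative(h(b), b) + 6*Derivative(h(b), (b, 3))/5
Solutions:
 h(b) = C1 + Integral(C2*airyai(-5^(1/3)*6^(2/3)*b/6) + C3*airybi(-5^(1/3)*6^(2/3)*b/6), b)


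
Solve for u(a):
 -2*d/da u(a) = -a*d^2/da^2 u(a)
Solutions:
 u(a) = C1 + C2*a^3


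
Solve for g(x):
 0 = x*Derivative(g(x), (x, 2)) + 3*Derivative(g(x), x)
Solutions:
 g(x) = C1 + C2/x^2


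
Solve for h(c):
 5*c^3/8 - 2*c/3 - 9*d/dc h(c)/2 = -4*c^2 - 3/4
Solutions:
 h(c) = C1 + 5*c^4/144 + 8*c^3/27 - 2*c^2/27 + c/6


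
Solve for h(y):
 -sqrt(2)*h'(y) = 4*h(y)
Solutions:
 h(y) = C1*exp(-2*sqrt(2)*y)


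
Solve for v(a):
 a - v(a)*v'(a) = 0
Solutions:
 v(a) = -sqrt(C1 + a^2)
 v(a) = sqrt(C1 + a^2)


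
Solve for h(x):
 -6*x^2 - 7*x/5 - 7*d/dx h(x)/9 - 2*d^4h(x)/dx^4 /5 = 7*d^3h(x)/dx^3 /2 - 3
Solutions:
 h(x) = C1 + C2*exp(x*(-70 + 35*35^(2/3)/(4*sqrt(7494) + 1273)^(1/3) + 35^(1/3)*(4*sqrt(7494) + 1273)^(1/3))/24)*sin(sqrt(3)*35^(1/3)*x*(-(4*sqrt(7494) + 1273)^(1/3) + 35*35^(1/3)/(4*sqrt(7494) + 1273)^(1/3))/24) + C3*exp(x*(-70 + 35*35^(2/3)/(4*sqrt(7494) + 1273)^(1/3) + 35^(1/3)*(4*sqrt(7494) + 1273)^(1/3))/24)*cos(sqrt(3)*35^(1/3)*x*(-(4*sqrt(7494) + 1273)^(1/3) + 35*35^(1/3)/(4*sqrt(7494) + 1273)^(1/3))/24) + C4*exp(-x*(35*35^(2/3)/(4*sqrt(7494) + 1273)^(1/3) + 35 + 35^(1/3)*(4*sqrt(7494) + 1273)^(1/3))/12) - 18*x^3/7 - 9*x^2/10 + 513*x/7


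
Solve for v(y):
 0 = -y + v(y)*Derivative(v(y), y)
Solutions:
 v(y) = -sqrt(C1 + y^2)
 v(y) = sqrt(C1 + y^2)


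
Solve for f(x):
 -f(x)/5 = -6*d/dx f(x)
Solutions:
 f(x) = C1*exp(x/30)


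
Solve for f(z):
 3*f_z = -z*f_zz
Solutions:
 f(z) = C1 + C2/z^2


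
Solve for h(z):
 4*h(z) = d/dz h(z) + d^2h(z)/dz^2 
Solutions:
 h(z) = C1*exp(z*(-1 + sqrt(17))/2) + C2*exp(-z*(1 + sqrt(17))/2)


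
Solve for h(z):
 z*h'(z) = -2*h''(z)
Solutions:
 h(z) = C1 + C2*erf(z/2)


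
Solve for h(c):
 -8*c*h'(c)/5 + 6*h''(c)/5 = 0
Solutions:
 h(c) = C1 + C2*erfi(sqrt(6)*c/3)


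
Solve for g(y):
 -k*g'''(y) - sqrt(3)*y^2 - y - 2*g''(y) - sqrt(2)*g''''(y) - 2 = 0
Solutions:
 g(y) = C1 + C2*y + C3*exp(sqrt(2)*y*(-k + sqrt(k^2 - 8*sqrt(2)))/4) + C4*exp(-sqrt(2)*y*(k + sqrt(k^2 - 8*sqrt(2)))/4) - sqrt(3)*y^4/24 + y^3*(sqrt(3)*k - 1)/12 + y^2*(-sqrt(3)*k^2 + k - 4 + 2*sqrt(6))/8


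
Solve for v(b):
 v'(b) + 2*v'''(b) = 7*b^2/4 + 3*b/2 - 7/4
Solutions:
 v(b) = C1 + C2*sin(sqrt(2)*b/2) + C3*cos(sqrt(2)*b/2) + 7*b^3/12 + 3*b^2/4 - 35*b/4


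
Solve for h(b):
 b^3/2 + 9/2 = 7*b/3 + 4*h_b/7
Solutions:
 h(b) = C1 + 7*b^4/32 - 49*b^2/24 + 63*b/8


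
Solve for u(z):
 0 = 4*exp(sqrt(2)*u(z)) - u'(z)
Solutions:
 u(z) = sqrt(2)*(2*log(-1/(C1 + 4*z)) - log(2))/4


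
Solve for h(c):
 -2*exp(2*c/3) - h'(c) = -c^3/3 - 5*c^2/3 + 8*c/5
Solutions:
 h(c) = C1 + c^4/12 + 5*c^3/9 - 4*c^2/5 - 3*exp(2*c/3)


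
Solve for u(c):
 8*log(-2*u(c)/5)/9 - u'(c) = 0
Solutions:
 -9*Integral(1/(log(-_y) - log(5) + log(2)), (_y, u(c)))/8 = C1 - c


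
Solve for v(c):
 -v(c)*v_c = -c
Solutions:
 v(c) = -sqrt(C1 + c^2)
 v(c) = sqrt(C1 + c^2)


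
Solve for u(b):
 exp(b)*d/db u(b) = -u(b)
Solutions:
 u(b) = C1*exp(exp(-b))


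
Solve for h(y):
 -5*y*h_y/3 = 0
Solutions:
 h(y) = C1


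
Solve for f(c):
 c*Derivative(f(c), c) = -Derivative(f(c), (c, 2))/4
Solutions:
 f(c) = C1 + C2*erf(sqrt(2)*c)


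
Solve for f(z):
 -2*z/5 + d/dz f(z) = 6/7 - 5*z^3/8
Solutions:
 f(z) = C1 - 5*z^4/32 + z^2/5 + 6*z/7


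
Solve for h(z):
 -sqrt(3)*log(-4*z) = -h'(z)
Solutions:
 h(z) = C1 + sqrt(3)*z*log(-z) + sqrt(3)*z*(-1 + 2*log(2))


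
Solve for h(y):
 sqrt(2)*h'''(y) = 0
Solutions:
 h(y) = C1 + C2*y + C3*y^2


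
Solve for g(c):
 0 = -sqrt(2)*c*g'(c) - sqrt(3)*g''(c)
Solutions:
 g(c) = C1 + C2*erf(6^(3/4)*c/6)


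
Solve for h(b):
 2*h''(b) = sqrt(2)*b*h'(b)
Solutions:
 h(b) = C1 + C2*erfi(2^(1/4)*b/2)


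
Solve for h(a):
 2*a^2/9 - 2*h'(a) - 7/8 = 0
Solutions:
 h(a) = C1 + a^3/27 - 7*a/16


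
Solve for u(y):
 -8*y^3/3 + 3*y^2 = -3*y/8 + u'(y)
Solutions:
 u(y) = C1 - 2*y^4/3 + y^3 + 3*y^2/16


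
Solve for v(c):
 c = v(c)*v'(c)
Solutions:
 v(c) = -sqrt(C1 + c^2)
 v(c) = sqrt(C1 + c^2)


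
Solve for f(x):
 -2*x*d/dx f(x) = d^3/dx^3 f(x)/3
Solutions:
 f(x) = C1 + Integral(C2*airyai(-6^(1/3)*x) + C3*airybi(-6^(1/3)*x), x)


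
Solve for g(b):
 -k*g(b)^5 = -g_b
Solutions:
 g(b) = -(-1/(C1 + 4*b*k))^(1/4)
 g(b) = (-1/(C1 + 4*b*k))^(1/4)
 g(b) = -I*(-1/(C1 + 4*b*k))^(1/4)
 g(b) = I*(-1/(C1 + 4*b*k))^(1/4)


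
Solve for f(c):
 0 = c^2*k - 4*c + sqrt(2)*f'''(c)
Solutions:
 f(c) = C1 + C2*c + C3*c^2 - sqrt(2)*c^5*k/120 + sqrt(2)*c^4/12


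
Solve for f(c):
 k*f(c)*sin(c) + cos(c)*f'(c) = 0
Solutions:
 f(c) = C1*exp(k*log(cos(c)))


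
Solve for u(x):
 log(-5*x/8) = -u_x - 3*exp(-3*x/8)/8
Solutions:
 u(x) = C1 - x*log(-x) + x*(-log(5) + 1 + 3*log(2)) + exp(-3*x/8)


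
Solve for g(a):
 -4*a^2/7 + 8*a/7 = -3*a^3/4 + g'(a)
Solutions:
 g(a) = C1 + 3*a^4/16 - 4*a^3/21 + 4*a^2/7


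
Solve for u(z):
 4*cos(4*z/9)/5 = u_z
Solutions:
 u(z) = C1 + 9*sin(4*z/9)/5


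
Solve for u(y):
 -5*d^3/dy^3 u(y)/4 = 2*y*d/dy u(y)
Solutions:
 u(y) = C1 + Integral(C2*airyai(-2*5^(2/3)*y/5) + C3*airybi(-2*5^(2/3)*y/5), y)


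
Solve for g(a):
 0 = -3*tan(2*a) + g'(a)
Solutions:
 g(a) = C1 - 3*log(cos(2*a))/2


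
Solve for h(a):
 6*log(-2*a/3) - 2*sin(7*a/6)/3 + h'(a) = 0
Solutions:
 h(a) = C1 - 6*a*log(-a) - 6*a*log(2) + 6*a + 6*a*log(3) - 4*cos(7*a/6)/7


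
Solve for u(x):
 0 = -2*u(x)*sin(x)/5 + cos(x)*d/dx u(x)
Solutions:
 u(x) = C1/cos(x)^(2/5)


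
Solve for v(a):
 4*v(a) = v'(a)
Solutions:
 v(a) = C1*exp(4*a)


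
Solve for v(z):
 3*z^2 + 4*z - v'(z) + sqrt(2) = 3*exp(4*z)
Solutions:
 v(z) = C1 + z^3 + 2*z^2 + sqrt(2)*z - 3*exp(4*z)/4


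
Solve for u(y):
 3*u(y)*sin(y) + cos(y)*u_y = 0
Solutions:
 u(y) = C1*cos(y)^3


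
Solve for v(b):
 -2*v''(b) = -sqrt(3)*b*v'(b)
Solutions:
 v(b) = C1 + C2*erfi(3^(1/4)*b/2)


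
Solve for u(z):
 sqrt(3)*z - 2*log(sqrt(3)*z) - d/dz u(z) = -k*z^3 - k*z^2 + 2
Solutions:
 u(z) = C1 + k*z^4/4 + k*z^3/3 + sqrt(3)*z^2/2 - 2*z*log(z) - z*log(3)


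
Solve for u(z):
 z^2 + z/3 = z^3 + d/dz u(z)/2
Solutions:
 u(z) = C1 - z^4/2 + 2*z^3/3 + z^2/3


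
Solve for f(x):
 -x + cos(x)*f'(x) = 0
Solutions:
 f(x) = C1 + Integral(x/cos(x), x)


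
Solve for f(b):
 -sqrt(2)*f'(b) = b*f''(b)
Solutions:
 f(b) = C1 + C2*b^(1 - sqrt(2))


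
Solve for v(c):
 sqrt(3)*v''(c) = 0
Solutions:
 v(c) = C1 + C2*c


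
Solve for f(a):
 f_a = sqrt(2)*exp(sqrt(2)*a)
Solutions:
 f(a) = C1 + exp(sqrt(2)*a)


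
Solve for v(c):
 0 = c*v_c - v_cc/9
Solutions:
 v(c) = C1 + C2*erfi(3*sqrt(2)*c/2)


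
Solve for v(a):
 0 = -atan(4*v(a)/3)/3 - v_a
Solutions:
 Integral(1/atan(4*_y/3), (_y, v(a))) = C1 - a/3


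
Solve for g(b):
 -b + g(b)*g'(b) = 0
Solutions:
 g(b) = -sqrt(C1 + b^2)
 g(b) = sqrt(C1 + b^2)


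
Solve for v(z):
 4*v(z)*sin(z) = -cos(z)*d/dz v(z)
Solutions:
 v(z) = C1*cos(z)^4


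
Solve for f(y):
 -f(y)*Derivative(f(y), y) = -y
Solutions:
 f(y) = -sqrt(C1 + y^2)
 f(y) = sqrt(C1 + y^2)


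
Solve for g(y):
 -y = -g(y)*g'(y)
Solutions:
 g(y) = -sqrt(C1 + y^2)
 g(y) = sqrt(C1 + y^2)


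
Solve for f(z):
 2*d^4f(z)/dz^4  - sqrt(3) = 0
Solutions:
 f(z) = C1 + C2*z + C3*z^2 + C4*z^3 + sqrt(3)*z^4/48


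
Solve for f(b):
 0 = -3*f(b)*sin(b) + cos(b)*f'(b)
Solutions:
 f(b) = C1/cos(b)^3


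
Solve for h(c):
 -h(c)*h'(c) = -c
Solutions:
 h(c) = -sqrt(C1 + c^2)
 h(c) = sqrt(C1 + c^2)


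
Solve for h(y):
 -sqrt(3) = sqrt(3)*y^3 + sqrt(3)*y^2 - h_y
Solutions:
 h(y) = C1 + sqrt(3)*y^4/4 + sqrt(3)*y^3/3 + sqrt(3)*y


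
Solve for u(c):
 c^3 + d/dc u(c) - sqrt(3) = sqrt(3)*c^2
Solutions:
 u(c) = C1 - c^4/4 + sqrt(3)*c^3/3 + sqrt(3)*c


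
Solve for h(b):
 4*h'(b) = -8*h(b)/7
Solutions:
 h(b) = C1*exp(-2*b/7)


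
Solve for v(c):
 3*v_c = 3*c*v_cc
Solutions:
 v(c) = C1 + C2*c^2


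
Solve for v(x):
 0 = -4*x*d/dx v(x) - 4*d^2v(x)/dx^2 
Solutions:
 v(x) = C1 + C2*erf(sqrt(2)*x/2)


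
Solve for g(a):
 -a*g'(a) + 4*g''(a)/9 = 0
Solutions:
 g(a) = C1 + C2*erfi(3*sqrt(2)*a/4)


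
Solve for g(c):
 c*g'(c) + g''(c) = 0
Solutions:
 g(c) = C1 + C2*erf(sqrt(2)*c/2)


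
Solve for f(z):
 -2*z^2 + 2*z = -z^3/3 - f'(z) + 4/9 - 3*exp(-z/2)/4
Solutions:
 f(z) = C1 - z^4/12 + 2*z^3/3 - z^2 + 4*z/9 + 3*exp(-z/2)/2


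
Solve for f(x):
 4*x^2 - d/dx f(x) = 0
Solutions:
 f(x) = C1 + 4*x^3/3


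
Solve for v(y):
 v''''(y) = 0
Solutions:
 v(y) = C1 + C2*y + C3*y^2 + C4*y^3


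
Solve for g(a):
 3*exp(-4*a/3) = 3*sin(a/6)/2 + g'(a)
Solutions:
 g(a) = C1 + 9*cos(a/6) - 9*exp(-4*a/3)/4


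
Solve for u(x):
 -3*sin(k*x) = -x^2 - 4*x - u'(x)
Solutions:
 u(x) = C1 - x^3/3 - 2*x^2 - 3*cos(k*x)/k


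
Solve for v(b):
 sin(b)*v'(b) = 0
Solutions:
 v(b) = C1


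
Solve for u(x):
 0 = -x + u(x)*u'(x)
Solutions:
 u(x) = -sqrt(C1 + x^2)
 u(x) = sqrt(C1 + x^2)


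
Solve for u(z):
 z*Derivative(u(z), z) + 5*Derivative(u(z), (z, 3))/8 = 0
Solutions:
 u(z) = C1 + Integral(C2*airyai(-2*5^(2/3)*z/5) + C3*airybi(-2*5^(2/3)*z/5), z)


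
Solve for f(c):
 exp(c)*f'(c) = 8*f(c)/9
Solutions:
 f(c) = C1*exp(-8*exp(-c)/9)


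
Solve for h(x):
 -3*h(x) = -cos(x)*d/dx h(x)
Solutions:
 h(x) = C1*(sin(x) + 1)^(3/2)/(sin(x) - 1)^(3/2)


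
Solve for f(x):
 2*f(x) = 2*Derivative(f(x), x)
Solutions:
 f(x) = C1*exp(x)


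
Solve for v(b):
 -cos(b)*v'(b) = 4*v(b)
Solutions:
 v(b) = C1*(sin(b)^2 - 2*sin(b) + 1)/(sin(b)^2 + 2*sin(b) + 1)


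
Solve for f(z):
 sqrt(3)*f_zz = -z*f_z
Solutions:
 f(z) = C1 + C2*erf(sqrt(2)*3^(3/4)*z/6)


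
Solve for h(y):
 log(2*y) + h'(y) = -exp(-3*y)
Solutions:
 h(y) = C1 - y*log(y) + y*(1 - log(2)) + exp(-3*y)/3


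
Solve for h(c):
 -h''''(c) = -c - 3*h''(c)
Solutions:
 h(c) = C1 + C2*c + C3*exp(-sqrt(3)*c) + C4*exp(sqrt(3)*c) - c^3/18


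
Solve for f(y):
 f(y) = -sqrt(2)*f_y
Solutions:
 f(y) = C1*exp(-sqrt(2)*y/2)


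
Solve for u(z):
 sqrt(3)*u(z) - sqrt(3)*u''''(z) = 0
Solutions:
 u(z) = C1*exp(-z) + C2*exp(z) + C3*sin(z) + C4*cos(z)


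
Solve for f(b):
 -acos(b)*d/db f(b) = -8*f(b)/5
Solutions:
 f(b) = C1*exp(8*Integral(1/acos(b), b)/5)


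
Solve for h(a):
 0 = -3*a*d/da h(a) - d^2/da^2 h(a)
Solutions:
 h(a) = C1 + C2*erf(sqrt(6)*a/2)


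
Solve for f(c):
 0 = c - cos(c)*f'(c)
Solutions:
 f(c) = C1 + Integral(c/cos(c), c)


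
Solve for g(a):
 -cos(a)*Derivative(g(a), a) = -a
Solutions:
 g(a) = C1 + Integral(a/cos(a), a)


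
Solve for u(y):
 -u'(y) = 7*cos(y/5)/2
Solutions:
 u(y) = C1 - 35*sin(y/5)/2


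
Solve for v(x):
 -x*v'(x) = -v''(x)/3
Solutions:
 v(x) = C1 + C2*erfi(sqrt(6)*x/2)


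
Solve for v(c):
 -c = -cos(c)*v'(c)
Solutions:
 v(c) = C1 + Integral(c/cos(c), c)


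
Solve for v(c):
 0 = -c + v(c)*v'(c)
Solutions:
 v(c) = -sqrt(C1 + c^2)
 v(c) = sqrt(C1 + c^2)


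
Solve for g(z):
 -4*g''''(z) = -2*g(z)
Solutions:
 g(z) = C1*exp(-2^(3/4)*z/2) + C2*exp(2^(3/4)*z/2) + C3*sin(2^(3/4)*z/2) + C4*cos(2^(3/4)*z/2)


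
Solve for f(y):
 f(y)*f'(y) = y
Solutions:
 f(y) = -sqrt(C1 + y^2)
 f(y) = sqrt(C1 + y^2)


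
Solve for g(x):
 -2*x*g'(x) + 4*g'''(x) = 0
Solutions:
 g(x) = C1 + Integral(C2*airyai(2^(2/3)*x/2) + C3*airybi(2^(2/3)*x/2), x)


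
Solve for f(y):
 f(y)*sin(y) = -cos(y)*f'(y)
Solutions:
 f(y) = C1*cos(y)


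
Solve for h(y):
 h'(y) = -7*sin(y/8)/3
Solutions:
 h(y) = C1 + 56*cos(y/8)/3


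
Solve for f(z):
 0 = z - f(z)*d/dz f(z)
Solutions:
 f(z) = -sqrt(C1 + z^2)
 f(z) = sqrt(C1 + z^2)


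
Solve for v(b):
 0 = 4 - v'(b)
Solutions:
 v(b) = C1 + 4*b


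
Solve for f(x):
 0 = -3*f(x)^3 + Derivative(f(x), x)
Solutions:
 f(x) = -sqrt(2)*sqrt(-1/(C1 + 3*x))/2
 f(x) = sqrt(2)*sqrt(-1/(C1 + 3*x))/2


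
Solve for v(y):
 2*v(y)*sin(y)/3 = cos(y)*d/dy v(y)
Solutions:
 v(y) = C1/cos(y)^(2/3)


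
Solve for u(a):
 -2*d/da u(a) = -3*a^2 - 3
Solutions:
 u(a) = C1 + a^3/2 + 3*a/2


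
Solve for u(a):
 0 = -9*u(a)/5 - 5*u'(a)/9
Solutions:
 u(a) = C1*exp(-81*a/25)


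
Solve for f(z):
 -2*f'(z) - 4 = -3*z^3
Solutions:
 f(z) = C1 + 3*z^4/8 - 2*z


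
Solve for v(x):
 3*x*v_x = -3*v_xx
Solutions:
 v(x) = C1 + C2*erf(sqrt(2)*x/2)


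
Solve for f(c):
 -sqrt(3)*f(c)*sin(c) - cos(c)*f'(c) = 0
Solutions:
 f(c) = C1*cos(c)^(sqrt(3))


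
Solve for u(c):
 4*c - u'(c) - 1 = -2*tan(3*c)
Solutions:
 u(c) = C1 + 2*c^2 - c - 2*log(cos(3*c))/3


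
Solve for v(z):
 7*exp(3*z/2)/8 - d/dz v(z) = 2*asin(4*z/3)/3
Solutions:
 v(z) = C1 - 2*z*asin(4*z/3)/3 - sqrt(9 - 16*z^2)/6 + 7*exp(3*z/2)/12


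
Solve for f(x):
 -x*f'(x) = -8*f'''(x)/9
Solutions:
 f(x) = C1 + Integral(C2*airyai(3^(2/3)*x/2) + C3*airybi(3^(2/3)*x/2), x)


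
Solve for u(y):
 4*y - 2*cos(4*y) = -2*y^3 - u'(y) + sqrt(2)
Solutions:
 u(y) = C1 - y^4/2 - 2*y^2 + sqrt(2)*y + sin(4*y)/2


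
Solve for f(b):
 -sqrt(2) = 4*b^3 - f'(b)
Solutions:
 f(b) = C1 + b^4 + sqrt(2)*b


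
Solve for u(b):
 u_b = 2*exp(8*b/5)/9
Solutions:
 u(b) = C1 + 5*exp(8*b/5)/36


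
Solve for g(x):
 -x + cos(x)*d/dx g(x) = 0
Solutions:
 g(x) = C1 + Integral(x/cos(x), x)


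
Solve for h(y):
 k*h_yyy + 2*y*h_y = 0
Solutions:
 h(y) = C1 + Integral(C2*airyai(2^(1/3)*y*(-1/k)^(1/3)) + C3*airybi(2^(1/3)*y*(-1/k)^(1/3)), y)


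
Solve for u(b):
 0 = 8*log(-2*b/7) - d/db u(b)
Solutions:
 u(b) = C1 + 8*b*log(-b) + 8*b*(-log(7) - 1 + log(2))


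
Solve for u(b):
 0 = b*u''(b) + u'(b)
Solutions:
 u(b) = C1 + C2*log(b)


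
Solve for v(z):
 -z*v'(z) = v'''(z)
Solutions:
 v(z) = C1 + Integral(C2*airyai(-z) + C3*airybi(-z), z)


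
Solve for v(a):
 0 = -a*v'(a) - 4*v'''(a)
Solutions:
 v(a) = C1 + Integral(C2*airyai(-2^(1/3)*a/2) + C3*airybi(-2^(1/3)*a/2), a)


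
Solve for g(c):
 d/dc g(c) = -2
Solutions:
 g(c) = C1 - 2*c


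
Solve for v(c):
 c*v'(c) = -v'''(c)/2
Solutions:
 v(c) = C1 + Integral(C2*airyai(-2^(1/3)*c) + C3*airybi(-2^(1/3)*c), c)


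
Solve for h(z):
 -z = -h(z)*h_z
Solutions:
 h(z) = -sqrt(C1 + z^2)
 h(z) = sqrt(C1 + z^2)


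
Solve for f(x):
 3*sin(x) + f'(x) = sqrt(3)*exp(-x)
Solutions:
 f(x) = C1 + 3*cos(x) - sqrt(3)*exp(-x)


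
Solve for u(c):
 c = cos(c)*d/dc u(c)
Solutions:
 u(c) = C1 + Integral(c/cos(c), c)


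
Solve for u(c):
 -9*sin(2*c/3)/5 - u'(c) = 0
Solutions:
 u(c) = C1 + 27*cos(2*c/3)/10


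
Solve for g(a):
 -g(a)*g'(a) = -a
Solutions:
 g(a) = -sqrt(C1 + a^2)
 g(a) = sqrt(C1 + a^2)


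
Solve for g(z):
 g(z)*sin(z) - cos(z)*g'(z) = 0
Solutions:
 g(z) = C1/cos(z)


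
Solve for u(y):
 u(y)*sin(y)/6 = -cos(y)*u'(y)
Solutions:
 u(y) = C1*cos(y)^(1/6)


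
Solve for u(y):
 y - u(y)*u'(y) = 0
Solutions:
 u(y) = -sqrt(C1 + y^2)
 u(y) = sqrt(C1 + y^2)


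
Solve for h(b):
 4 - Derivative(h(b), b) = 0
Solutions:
 h(b) = C1 + 4*b


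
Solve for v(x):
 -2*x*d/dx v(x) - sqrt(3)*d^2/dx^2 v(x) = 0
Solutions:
 v(x) = C1 + C2*erf(3^(3/4)*x/3)


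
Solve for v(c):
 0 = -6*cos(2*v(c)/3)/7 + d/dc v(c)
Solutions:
 -6*c/7 - 3*log(sin(2*v(c)/3) - 1)/4 + 3*log(sin(2*v(c)/3) + 1)/4 = C1


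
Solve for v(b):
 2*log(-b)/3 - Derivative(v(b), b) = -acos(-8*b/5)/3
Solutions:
 v(b) = C1 + 2*b*log(-b)/3 + b*acos(-8*b/5)/3 - 2*b/3 + sqrt(25 - 64*b^2)/24


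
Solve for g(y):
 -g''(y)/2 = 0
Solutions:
 g(y) = C1 + C2*y


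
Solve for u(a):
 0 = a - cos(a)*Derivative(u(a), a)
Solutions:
 u(a) = C1 + Integral(a/cos(a), a)


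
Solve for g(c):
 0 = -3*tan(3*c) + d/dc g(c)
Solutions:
 g(c) = C1 - log(cos(3*c))


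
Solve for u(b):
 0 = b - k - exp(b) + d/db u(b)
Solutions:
 u(b) = C1 - b^2/2 + b*k + exp(b)


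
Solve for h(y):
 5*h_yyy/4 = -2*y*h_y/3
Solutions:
 h(y) = C1 + Integral(C2*airyai(-2*15^(2/3)*y/15) + C3*airybi(-2*15^(2/3)*y/15), y)


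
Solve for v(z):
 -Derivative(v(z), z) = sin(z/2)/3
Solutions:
 v(z) = C1 + 2*cos(z/2)/3


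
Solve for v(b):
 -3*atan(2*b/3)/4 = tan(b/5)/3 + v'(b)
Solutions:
 v(b) = C1 - 3*b*atan(2*b/3)/4 + 9*log(4*b^2 + 9)/16 + 5*log(cos(b/5))/3


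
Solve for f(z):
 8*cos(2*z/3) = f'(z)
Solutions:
 f(z) = C1 + 12*sin(2*z/3)


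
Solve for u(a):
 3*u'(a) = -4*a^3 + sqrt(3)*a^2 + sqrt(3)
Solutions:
 u(a) = C1 - a^4/3 + sqrt(3)*a^3/9 + sqrt(3)*a/3


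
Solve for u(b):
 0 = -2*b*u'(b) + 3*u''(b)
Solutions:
 u(b) = C1 + C2*erfi(sqrt(3)*b/3)


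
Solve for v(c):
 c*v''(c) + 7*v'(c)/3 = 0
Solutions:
 v(c) = C1 + C2/c^(4/3)


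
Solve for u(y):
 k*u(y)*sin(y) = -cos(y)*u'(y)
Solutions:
 u(y) = C1*exp(k*log(cos(y)))


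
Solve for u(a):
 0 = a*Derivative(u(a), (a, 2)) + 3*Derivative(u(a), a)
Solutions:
 u(a) = C1 + C2/a^2


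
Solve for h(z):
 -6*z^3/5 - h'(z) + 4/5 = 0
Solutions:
 h(z) = C1 - 3*z^4/10 + 4*z/5


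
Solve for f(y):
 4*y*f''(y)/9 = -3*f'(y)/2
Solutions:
 f(y) = C1 + C2/y^(19/8)


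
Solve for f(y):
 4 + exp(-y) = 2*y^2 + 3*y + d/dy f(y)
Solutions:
 f(y) = C1 - 2*y^3/3 - 3*y^2/2 + 4*y - exp(-y)


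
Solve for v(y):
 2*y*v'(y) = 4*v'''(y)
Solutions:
 v(y) = C1 + Integral(C2*airyai(2^(2/3)*y/2) + C3*airybi(2^(2/3)*y/2), y)


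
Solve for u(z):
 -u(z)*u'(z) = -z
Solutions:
 u(z) = -sqrt(C1 + z^2)
 u(z) = sqrt(C1 + z^2)


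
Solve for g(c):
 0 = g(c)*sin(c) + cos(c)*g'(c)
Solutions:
 g(c) = C1*cos(c)


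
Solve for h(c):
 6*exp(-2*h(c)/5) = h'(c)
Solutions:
 h(c) = 5*log(-sqrt(C1 + 6*c)) - 5*log(5) + 5*log(10)/2
 h(c) = 5*log(C1 + 6*c)/2 - 5*log(5) + 5*log(10)/2


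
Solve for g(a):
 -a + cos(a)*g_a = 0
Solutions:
 g(a) = C1 + Integral(a/cos(a), a)


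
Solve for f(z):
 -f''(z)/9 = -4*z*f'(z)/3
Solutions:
 f(z) = C1 + C2*erfi(sqrt(6)*z)


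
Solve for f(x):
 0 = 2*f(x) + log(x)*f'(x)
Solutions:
 f(x) = C1*exp(-2*li(x))


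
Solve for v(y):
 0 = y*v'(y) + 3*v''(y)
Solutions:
 v(y) = C1 + C2*erf(sqrt(6)*y/6)


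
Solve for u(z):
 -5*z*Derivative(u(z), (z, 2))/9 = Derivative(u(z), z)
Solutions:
 u(z) = C1 + C2/z^(4/5)


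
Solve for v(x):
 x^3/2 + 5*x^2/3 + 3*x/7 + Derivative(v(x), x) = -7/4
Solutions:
 v(x) = C1 - x^4/8 - 5*x^3/9 - 3*x^2/14 - 7*x/4


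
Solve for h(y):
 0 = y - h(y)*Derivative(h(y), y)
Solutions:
 h(y) = -sqrt(C1 + y^2)
 h(y) = sqrt(C1 + y^2)


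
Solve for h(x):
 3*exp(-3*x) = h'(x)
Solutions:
 h(x) = C1 - exp(-3*x)


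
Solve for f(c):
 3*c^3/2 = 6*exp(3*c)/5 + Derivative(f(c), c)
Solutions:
 f(c) = C1 + 3*c^4/8 - 2*exp(3*c)/5


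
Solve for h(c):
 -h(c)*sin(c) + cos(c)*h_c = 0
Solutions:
 h(c) = C1/cos(c)


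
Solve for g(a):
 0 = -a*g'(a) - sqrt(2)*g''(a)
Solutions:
 g(a) = C1 + C2*erf(2^(1/4)*a/2)


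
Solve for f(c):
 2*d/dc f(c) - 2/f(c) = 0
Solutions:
 f(c) = -sqrt(C1 + 2*c)
 f(c) = sqrt(C1 + 2*c)


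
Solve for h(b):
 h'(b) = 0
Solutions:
 h(b) = C1


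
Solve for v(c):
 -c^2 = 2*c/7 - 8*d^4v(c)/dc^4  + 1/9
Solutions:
 v(c) = C1 + C2*c + C3*c^2 + C4*c^3 + c^6/2880 + c^5/3360 + c^4/1728


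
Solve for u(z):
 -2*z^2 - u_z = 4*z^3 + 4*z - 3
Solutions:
 u(z) = C1 - z^4 - 2*z^3/3 - 2*z^2 + 3*z


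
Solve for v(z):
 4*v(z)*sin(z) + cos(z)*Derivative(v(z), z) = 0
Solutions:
 v(z) = C1*cos(z)^4


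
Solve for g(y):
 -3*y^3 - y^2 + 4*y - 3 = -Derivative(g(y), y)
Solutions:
 g(y) = C1 + 3*y^4/4 + y^3/3 - 2*y^2 + 3*y


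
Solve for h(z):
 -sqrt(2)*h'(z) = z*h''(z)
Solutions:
 h(z) = C1 + C2*z^(1 - sqrt(2))


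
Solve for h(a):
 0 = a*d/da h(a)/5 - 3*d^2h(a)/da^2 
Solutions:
 h(a) = C1 + C2*erfi(sqrt(30)*a/30)


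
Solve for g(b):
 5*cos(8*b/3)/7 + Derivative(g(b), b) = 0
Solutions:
 g(b) = C1 - 15*sin(8*b/3)/56


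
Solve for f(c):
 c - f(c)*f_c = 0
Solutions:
 f(c) = -sqrt(C1 + c^2)
 f(c) = sqrt(C1 + c^2)


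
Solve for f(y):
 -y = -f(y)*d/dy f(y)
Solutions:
 f(y) = -sqrt(C1 + y^2)
 f(y) = sqrt(C1 + y^2)


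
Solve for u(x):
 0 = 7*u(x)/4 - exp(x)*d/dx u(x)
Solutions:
 u(x) = C1*exp(-7*exp(-x)/4)


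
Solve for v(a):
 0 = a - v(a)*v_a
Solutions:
 v(a) = -sqrt(C1 + a^2)
 v(a) = sqrt(C1 + a^2)


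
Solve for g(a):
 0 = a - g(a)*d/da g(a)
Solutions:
 g(a) = -sqrt(C1 + a^2)
 g(a) = sqrt(C1 + a^2)


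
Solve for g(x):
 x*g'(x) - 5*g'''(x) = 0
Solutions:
 g(x) = C1 + Integral(C2*airyai(5^(2/3)*x/5) + C3*airybi(5^(2/3)*x/5), x)


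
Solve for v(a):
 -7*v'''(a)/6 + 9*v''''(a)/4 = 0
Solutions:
 v(a) = C1 + C2*a + C3*a^2 + C4*exp(14*a/27)


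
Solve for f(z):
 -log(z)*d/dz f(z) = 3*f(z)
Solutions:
 f(z) = C1*exp(-3*li(z))


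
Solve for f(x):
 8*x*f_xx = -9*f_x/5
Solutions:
 f(x) = C1 + C2*x^(31/40)


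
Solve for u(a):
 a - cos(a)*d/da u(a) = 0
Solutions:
 u(a) = C1 + Integral(a/cos(a), a)


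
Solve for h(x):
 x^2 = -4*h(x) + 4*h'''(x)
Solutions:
 h(x) = C3*exp(x) - x^2/4 + (C1*sin(sqrt(3)*x/2) + C2*cos(sqrt(3)*x/2))*exp(-x/2)


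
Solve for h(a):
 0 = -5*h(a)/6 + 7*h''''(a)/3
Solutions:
 h(a) = C1*exp(-14^(3/4)*5^(1/4)*a/14) + C2*exp(14^(3/4)*5^(1/4)*a/14) + C3*sin(14^(3/4)*5^(1/4)*a/14) + C4*cos(14^(3/4)*5^(1/4)*a/14)


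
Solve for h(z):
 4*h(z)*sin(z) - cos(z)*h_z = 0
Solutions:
 h(z) = C1/cos(z)^4


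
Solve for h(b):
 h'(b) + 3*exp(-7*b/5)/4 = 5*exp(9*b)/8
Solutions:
 h(b) = C1 + 5*exp(9*b)/72 + 15*exp(-7*b/5)/28


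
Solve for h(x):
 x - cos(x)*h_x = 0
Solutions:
 h(x) = C1 + Integral(x/cos(x), x)


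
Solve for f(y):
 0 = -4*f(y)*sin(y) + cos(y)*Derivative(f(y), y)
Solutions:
 f(y) = C1/cos(y)^4


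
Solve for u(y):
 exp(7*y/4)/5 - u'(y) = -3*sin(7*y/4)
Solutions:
 u(y) = C1 + 4*exp(7*y/4)/35 - 12*cos(7*y/4)/7


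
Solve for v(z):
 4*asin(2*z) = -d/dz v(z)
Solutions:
 v(z) = C1 - 4*z*asin(2*z) - 2*sqrt(1 - 4*z^2)


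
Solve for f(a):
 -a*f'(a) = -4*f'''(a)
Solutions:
 f(a) = C1 + Integral(C2*airyai(2^(1/3)*a/2) + C3*airybi(2^(1/3)*a/2), a)
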